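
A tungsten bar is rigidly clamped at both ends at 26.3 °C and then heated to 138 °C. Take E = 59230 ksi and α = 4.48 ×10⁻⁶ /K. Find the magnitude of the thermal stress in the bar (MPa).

204 MPa

E = 59230 ksi = 408.4 GPa.
ΔT = 111.7 K. Constrained thermal stress σ = E·α·ΔT = 408.4×10³ MPa × 4.48×10⁻⁶ × 111.7 = 204 MPa (compressive).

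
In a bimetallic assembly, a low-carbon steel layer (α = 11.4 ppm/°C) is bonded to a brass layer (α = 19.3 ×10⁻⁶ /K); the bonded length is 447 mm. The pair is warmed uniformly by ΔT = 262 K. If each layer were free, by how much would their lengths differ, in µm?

Δα = |11.4 − 19.3|×10⁻⁶/K = 7.90×10⁻⁶/K.
ΔL_mismatch = Δα·L·ΔT = 7.90×10⁻⁶ × 447.0 mm × 262.0 K = 925 µm.

925 µm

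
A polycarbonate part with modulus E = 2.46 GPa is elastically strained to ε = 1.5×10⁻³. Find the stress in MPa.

3.69 MPa

σ = E·ε = 2460 MPa × 1.5×10⁻³ = 3.69 MPa.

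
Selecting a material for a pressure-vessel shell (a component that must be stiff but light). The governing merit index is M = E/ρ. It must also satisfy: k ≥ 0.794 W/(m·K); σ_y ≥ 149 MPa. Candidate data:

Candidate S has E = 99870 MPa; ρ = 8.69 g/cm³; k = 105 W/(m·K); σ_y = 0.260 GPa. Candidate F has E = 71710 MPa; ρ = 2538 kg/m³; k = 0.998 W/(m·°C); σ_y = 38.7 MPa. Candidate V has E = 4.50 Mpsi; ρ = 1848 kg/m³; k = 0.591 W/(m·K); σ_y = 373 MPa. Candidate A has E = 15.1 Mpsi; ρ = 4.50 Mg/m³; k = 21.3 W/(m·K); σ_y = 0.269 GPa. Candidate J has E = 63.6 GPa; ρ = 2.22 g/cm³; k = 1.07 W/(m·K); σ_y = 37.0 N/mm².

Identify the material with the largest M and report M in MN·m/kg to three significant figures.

candidate A, M = 23.1 MN·m/kg

Screen on constraints: k ≥ 0.794 W/(m·K); σ_y ≥ 149 MPa. Survivors: candidate S, candidate A.
In SI units:
  candidate S: E = 99.87 GPa, ρ = 8690 kg/m³
  candidate A: E = 104.1 GPa, ρ = 4500 kg/m³
  candidate A: M = 23.1 MN·m/kg
  candidate S: M = 11.5 MN·m/kg
Candidate A has the largest M.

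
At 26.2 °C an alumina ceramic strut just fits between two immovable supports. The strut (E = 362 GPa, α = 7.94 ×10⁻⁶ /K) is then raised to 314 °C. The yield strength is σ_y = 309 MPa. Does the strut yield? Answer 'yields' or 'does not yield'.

yields

ΔT = 287.8 K. Constrained thermal stress σ = E·α·ΔT = 362.0×10³ MPa × 7.94×10⁻⁶ × 287.8 = 827 MPa (compressive).
Compare to σ_y = 309 MPa: σ ≥ σ_y, so it yields.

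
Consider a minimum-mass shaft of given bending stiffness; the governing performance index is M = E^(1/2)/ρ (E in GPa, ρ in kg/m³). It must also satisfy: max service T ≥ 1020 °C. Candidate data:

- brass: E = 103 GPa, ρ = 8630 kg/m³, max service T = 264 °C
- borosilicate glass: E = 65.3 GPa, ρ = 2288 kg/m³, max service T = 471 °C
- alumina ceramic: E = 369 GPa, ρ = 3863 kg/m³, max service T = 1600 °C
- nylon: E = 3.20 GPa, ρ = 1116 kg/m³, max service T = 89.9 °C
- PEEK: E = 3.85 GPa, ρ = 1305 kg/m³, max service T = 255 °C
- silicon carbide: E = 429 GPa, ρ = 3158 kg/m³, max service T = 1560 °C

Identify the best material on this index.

silicon carbide

Screen on constraints: max service T ≥ 1020 °C. Survivors: alumina ceramic, silicon carbide.
Evaluate M for each candidate:
  silicon carbide: M = 6.56×10⁻³
  alumina ceramic: M = 4.97×10⁻³
Silicon carbide ranks first.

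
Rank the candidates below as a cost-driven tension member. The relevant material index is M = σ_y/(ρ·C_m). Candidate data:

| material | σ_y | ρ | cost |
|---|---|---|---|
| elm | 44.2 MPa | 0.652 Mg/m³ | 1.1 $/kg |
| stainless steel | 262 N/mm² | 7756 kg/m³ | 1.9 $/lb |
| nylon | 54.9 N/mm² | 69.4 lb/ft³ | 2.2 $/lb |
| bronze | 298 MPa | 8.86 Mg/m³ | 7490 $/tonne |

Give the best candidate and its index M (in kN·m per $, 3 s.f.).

In SI units:
  elm: σ_y = 44.20 MPa, ρ = 652.0 kg/m³, cost = 1.100 $/kg
  stainless steel: σ_y = 262.0 MPa, ρ = 7756 kg/m³, cost = 4.189 $/kg
  nylon: σ_y = 54.90 MPa, ρ = 1112 kg/m³, cost = 4.850 $/kg
  bronze: σ_y = 298.0 MPa, ρ = 8860 kg/m³, cost = 7.490 $/kg
  elm: M = 61.6 kN·m per $
  nylon: M = 10.2 kN·m per $
  stainless steel: M = 8.06 kN·m per $
  bronze: M = 4.49 kN·m per $
Highest index: elm.

elm, M = 61.6 kN·m per $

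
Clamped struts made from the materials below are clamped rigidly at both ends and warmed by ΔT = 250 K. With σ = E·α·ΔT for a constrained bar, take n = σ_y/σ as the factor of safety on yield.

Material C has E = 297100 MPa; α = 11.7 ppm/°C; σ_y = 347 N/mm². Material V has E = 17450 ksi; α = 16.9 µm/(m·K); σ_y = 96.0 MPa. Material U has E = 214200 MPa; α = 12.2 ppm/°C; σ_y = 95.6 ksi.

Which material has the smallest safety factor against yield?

Converting E to GPa, α to ×10⁻⁶/K, σ_y to MPa, then σ and n for each:
  material C: E = 297.1, α = 11.7, σ_y = 347.0 → σ = 869 MPa, n = 0.399
  material V: E = 120.3, α = 16.9, σ_y = 96.00 → σ = 508 MPa, n = 0.189
  material U: E = 214.2, α = 12.2, σ_y = 659.1 → σ = 653 MPa, n = 1.01
The minimum is material V at n = 0.189.

material V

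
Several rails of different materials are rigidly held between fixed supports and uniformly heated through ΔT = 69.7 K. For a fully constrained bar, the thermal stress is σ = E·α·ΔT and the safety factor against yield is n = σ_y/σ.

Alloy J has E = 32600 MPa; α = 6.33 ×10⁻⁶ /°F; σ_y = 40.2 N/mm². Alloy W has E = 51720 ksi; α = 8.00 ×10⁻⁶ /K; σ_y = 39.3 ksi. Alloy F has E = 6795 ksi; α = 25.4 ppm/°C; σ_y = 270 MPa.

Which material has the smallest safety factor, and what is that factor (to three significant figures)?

With everything in SI (GPa, ×10⁻⁶/K, MPa):
  alloy J: E = 32.60, α = 11.4, σ_y = 40.20 → σ = 25.9 MPa, n = 1.55
  alloy W: E = 356.6, α = 8.00, σ_y = 271.0 → σ = 199 MPa, n = 1.36
  alloy F: E = 46.85, α = 25.4, σ_y = 270.0 → σ = 82.9 MPa, n = 3.26
Smallest n: alloy W with n = 1.36.

alloy W, n = 1.36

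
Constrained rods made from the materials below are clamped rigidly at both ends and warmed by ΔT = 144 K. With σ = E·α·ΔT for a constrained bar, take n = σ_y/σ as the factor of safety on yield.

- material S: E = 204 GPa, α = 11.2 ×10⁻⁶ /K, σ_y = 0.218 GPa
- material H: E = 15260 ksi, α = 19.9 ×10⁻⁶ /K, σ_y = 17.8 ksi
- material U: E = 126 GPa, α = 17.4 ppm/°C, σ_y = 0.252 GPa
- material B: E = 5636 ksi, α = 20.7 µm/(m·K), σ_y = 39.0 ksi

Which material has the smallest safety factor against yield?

Converting E to GPa, α to ×10⁻⁶/K, σ_y to MPa, then σ and n for each:
  material S: E = 204.0, α = 11.2, σ_y = 218.0 → σ = 329 MPa, n = 0.663
  material H: E = 105.2, α = 19.9, σ_y = 122.7 → σ = 302 MPa, n = 0.407
  material U: E = 126.0, α = 17.4, σ_y = 252.0 → σ = 316 MPa, n = 0.798
  material B: E = 38.86, α = 20.7, σ_y = 268.9 → σ = 116 MPa, n = 2.32
Material H has the lowest safety factor, n = 0.407.

material H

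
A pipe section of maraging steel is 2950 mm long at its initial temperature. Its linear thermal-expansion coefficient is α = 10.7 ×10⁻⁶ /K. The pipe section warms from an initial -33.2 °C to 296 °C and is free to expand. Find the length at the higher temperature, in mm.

2960.4 mm

ΔT = 296 − (-33.2) = 329.2 K.
ΔL = α·L₀·ΔT = 10.7×10⁻⁶ × 2950 mm × 329.2 K = 10.4 mm.
L = L₀ + ΔL = 2950 + 10.4 = 2960.4 mm.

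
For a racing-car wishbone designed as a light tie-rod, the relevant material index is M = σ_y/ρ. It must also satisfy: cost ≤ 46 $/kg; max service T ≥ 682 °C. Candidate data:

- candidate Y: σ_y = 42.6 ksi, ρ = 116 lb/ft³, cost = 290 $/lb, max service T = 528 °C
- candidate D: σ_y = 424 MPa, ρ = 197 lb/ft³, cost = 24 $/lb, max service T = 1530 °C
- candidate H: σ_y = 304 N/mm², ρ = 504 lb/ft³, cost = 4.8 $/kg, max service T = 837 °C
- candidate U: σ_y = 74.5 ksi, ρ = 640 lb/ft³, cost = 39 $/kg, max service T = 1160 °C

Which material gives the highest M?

candidate U

Screen on constraints: cost ≤ 46 $/kg; max service T ≥ 682 °C. Survivors: candidate H, candidate U.
After converting to SI:
  candidate H: σ_y = 304.0 MPa, ρ = 8073 kg/m³
  candidate U: σ_y = 513.7 MPa, ρ = 10250 kg/m³
  candidate U: M = 50.1 kN·m/kg
  candidate H: M = 37.7 kN·m/kg
Candidate U ranks first.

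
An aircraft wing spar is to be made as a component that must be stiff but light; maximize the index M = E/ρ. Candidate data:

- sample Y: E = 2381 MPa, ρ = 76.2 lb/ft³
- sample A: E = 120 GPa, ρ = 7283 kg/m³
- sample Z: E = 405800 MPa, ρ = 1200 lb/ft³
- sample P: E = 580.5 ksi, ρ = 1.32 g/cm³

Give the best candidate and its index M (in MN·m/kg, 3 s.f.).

sample Z, M = 21.1 MN·m/kg

Convert each candidate to consistent units, then evaluate M:
  sample Y: E = 2.381 GPa, ρ = 1221 kg/m³
  sample A: E = 120.0 GPa, ρ = 7283 kg/m³
  sample Z: E = 405.8 GPa, ρ = 19220 kg/m³
  sample P: E = 4.002 GPa, ρ = 1320 kg/m³
  sample Z: M = 21.1 MN·m/kg
  sample A: M = 16.5 MN·m/kg
  sample P: M = 3.03 MN·m/kg
  sample Y: M = 1.95 MN·m/kg
Highest index: sample Z.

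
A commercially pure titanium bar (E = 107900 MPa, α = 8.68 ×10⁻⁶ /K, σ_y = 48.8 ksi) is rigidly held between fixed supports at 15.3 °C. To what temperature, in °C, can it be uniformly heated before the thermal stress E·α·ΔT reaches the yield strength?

E = 107900 MPa = 107.9 GPa.
σ_y = 48.8 ksi = 336.5 MPa.
E·α·ΔT = 336.5 MPa ⇒ ΔT = 336.5 / (107.9×10³ × 8.68×10⁻⁶) = 359.3 K.
T = 15.3 + 359.3 = 374.6 °C.

375 °C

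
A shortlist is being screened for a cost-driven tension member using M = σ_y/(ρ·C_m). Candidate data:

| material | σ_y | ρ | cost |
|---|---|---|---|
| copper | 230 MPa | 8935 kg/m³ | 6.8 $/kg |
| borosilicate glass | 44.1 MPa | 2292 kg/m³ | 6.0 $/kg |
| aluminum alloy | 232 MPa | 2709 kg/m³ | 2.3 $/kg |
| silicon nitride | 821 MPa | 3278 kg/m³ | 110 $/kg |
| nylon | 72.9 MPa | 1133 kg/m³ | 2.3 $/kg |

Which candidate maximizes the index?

aluminum alloy

Computing M directly (units already consistent):
  aluminum alloy: M = 37.2 kN·m per $
  nylon: M = 28.0 kN·m per $
  copper: M = 3.79 kN·m per $
  borosilicate glass: M = 3.21 kN·m per $
  silicon nitride: M = 2.28 kN·m per $
Highest index: aluminum alloy.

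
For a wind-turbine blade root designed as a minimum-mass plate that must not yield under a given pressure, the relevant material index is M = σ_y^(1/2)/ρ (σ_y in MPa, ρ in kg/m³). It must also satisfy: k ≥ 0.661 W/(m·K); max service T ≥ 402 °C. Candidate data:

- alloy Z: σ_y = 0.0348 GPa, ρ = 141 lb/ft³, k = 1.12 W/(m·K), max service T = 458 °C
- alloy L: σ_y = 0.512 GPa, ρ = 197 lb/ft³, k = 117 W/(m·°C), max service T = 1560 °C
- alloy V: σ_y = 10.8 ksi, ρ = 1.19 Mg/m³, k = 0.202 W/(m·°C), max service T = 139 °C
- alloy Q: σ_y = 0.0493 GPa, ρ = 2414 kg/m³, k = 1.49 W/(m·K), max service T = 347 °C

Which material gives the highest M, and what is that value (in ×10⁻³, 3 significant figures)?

alloy L, M = 7.17×10⁻³

Screen on constraints: k ≥ 0.661 W/(m·K); max service T ≥ 402 °C. Survivors: alloy Z, alloy L.
Normalizing units and computing the index:
  alloy Z: σ_y = 34.80 MPa, ρ = 2259 kg/m³
  alloy L: σ_y = 512.0 MPa, ρ = 3156 kg/m³
  alloy L: M = 7.17×10⁻³
  alloy Z: M = 2.61×10⁻³
The maximum is for alloy L.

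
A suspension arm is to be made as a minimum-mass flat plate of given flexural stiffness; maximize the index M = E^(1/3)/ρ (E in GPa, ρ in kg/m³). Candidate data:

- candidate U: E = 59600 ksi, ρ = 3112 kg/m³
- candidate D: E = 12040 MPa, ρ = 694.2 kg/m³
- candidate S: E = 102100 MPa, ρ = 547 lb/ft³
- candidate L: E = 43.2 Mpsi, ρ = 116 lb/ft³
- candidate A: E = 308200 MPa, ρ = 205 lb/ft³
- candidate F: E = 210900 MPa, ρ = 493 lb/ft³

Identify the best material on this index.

Normalizing units and computing the index:
  candidate U: E = 410.9 GPa, ρ = 3112 kg/m³
  candidate D: E = 12.04 GPa, ρ = 694.2 kg/m³
  candidate S: E = 102.1 GPa, ρ = 8762 kg/m³
  candidate L: E = 297.9 GPa, ρ = 1858 kg/m³
  candidate A: E = 308.2 GPa, ρ = 3284 kg/m³
  candidate F: E = 210.9 GPa, ρ = 7897 kg/m³
  candidate L: M = 3.59×10⁻³
  candidate D: M = 3.30×10⁻³
  candidate U: M = 2.39×10⁻³
  candidate A: M = 2.06×10⁻³
  candidate F: M = 0.754×10⁻³
  candidate S: M = 0.533×10⁻³
Candidate L has the largest M.

candidate L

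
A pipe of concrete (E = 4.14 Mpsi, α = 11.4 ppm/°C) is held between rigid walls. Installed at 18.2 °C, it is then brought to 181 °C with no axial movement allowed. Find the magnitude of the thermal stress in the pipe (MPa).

53.0 MPa

E = 4.14 Mpsi = 28.54 GPa.
ΔT = 162.8 K. Constrained thermal stress σ = E·α·ΔT = 28.54×10³ MPa × 11.4×10⁻⁶ × 162.8 = 53.0 MPa (compressive).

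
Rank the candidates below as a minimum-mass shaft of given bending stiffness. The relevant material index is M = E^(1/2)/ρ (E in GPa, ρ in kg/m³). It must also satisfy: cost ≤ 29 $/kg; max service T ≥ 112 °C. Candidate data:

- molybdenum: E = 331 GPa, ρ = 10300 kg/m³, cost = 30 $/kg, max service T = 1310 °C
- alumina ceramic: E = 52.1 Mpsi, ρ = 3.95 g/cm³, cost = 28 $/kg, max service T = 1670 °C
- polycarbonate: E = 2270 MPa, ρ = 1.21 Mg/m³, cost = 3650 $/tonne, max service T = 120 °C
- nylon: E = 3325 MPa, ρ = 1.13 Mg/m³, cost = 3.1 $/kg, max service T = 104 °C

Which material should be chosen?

Screen on constraints: cost ≤ 29 $/kg; max service T ≥ 112 °C. Survivors: alumina ceramic, polycarbonate.
After converting to SI:
  alumina ceramic: E = 359.2 GPa, ρ = 3950 kg/m³
  polycarbonate: E = 2.270 GPa, ρ = 1210 kg/m³
  alumina ceramic: M = 4.80×10⁻³
  polycarbonate: M = 1.25×10⁻³
The maximum is for alumina ceramic.

alumina ceramic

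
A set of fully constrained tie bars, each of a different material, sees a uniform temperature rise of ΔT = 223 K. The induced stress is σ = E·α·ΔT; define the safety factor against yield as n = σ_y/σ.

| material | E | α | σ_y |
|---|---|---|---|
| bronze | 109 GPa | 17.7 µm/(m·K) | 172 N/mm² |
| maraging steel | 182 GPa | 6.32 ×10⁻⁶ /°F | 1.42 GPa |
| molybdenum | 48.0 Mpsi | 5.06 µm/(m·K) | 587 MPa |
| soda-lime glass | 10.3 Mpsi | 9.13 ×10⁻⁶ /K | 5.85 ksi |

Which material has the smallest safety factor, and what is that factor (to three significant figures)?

Converting E to GPa, α to ×10⁻⁶/K, σ_y to MPa, then σ and n for each:
  bronze: E = 109.0, α = 17.7, σ_y = 172.0 → σ = 430 MPa, n = 0.400
  maraging steel: E = 182.0, α = 11.4, σ_y = 1420 → σ = 462 MPa, n = 3.08
  molybdenum: E = 330.9, α = 5.06, σ_y = 587.0 → σ = 373 MPa, n = 1.57
  soda-lime glass: E = 71.02, α = 9.13, σ_y = 40.33 → σ = 145 MPa, n = 0.279
Soda-lime glass has the lowest safety factor, n = 0.279.

soda-lime glass, n = 0.279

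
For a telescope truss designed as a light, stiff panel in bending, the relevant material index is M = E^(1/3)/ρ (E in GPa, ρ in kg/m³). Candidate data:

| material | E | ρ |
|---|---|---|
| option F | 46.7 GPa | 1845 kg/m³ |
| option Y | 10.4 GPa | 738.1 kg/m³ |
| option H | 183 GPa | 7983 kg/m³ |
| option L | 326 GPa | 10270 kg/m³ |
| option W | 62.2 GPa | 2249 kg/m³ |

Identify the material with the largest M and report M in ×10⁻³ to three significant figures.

option Y, M = 2.96×10⁻³

Per-candidate index values:
  option Y: M = 2.96×10⁻³
  option F: M = 1.95×10⁻³
  option W: M = 1.76×10⁻³
  option H: M = 0.711×10⁻³
  option L: M = 0.670×10⁻³
Option Y ranks first.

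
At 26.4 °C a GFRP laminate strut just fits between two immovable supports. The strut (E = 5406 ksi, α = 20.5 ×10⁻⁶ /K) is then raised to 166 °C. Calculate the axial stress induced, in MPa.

107 MPa

E = 5406 ksi = 37.27 GPa.
ΔT = 139.6 K. Constrained thermal stress σ = E·α·ΔT = 37.27×10³ MPa × 20.5×10⁻⁶ × 139.6 = 107 MPa (compressive).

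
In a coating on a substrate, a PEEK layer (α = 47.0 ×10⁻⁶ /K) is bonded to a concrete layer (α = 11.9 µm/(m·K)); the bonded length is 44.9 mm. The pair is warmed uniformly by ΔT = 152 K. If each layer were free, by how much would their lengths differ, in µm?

240 µm

Δα = |47.0 − 11.9|×10⁻⁶/K = 35.1×10⁻⁶/K.
ΔL_mismatch = Δα·L·ΔT = 35.1×10⁻⁶ × 44.9 mm × 152.0 K = 240 µm.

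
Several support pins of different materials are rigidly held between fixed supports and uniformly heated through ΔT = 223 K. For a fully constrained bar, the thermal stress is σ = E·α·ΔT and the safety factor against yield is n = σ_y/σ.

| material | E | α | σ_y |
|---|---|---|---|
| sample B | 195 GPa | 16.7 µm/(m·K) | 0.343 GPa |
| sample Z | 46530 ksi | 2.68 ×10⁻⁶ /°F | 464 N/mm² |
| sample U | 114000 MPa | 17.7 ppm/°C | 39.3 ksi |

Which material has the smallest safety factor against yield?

sample B

With everything in SI (GPa, ×10⁻⁶/K, MPa):
  sample B: E = 195.0, α = 16.7, σ_y = 343.0 → σ = 726 MPa, n = 0.472
  sample Z: E = 320.8, α = 4.82, σ_y = 464.0 → σ = 345 MPa, n = 1.34
  sample U: E = 114.0, α = 17.7, σ_y = 271.0 → σ = 450 MPa, n = 0.602
The minimum is sample B at n = 0.472.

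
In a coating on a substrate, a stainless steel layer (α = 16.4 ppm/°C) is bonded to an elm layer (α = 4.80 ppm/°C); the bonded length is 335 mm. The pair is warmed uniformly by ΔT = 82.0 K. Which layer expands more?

stainless steel

α(stainless steel) = 16.4×10⁻⁶/K vs α(elm) = 4.80×10⁻⁶/K.
Higher α expands more for the same ΔT: stainless steel.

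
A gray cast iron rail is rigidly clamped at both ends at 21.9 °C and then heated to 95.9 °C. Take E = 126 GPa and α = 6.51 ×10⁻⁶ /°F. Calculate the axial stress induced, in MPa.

α = 6.51×10⁻⁶/°F × 9/5 = 11.7×10⁻⁶/K.
ΔT = 74.00 K. Constrained thermal stress σ = E·α·ΔT = 126.0×10³ MPa × 11.7×10⁻⁶ × 74.00 = 109 MPa (compressive).

109 MPa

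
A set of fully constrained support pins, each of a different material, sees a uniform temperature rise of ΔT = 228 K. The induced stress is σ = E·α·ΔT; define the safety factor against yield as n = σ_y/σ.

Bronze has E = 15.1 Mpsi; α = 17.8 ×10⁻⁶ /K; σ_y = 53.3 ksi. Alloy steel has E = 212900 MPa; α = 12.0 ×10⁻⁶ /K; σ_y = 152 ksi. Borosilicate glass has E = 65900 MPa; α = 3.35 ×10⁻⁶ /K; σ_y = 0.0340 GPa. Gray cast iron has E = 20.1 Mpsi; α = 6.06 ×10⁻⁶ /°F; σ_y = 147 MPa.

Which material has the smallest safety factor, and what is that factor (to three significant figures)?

gray cast iron, n = 0.427

Per material, after unit conversion:
  bronze: E = 104.1, α = 17.8, σ_y = 367.5 → σ = 423 MPa, n = 0.870
  alloy steel: E = 212.9, α = 12.0, σ_y = 1048 → σ = 582 MPa, n = 1.80
  borosilicate glass: E = 65.90, α = 3.35, σ_y = 34.00 → σ = 50.3 MPa, n = 0.675
  gray cast iron: E = 138.6, α = 10.9, σ_y = 147.0 → σ = 345 MPa, n = 0.427
Gray cast iron has the lowest safety factor, n = 0.427.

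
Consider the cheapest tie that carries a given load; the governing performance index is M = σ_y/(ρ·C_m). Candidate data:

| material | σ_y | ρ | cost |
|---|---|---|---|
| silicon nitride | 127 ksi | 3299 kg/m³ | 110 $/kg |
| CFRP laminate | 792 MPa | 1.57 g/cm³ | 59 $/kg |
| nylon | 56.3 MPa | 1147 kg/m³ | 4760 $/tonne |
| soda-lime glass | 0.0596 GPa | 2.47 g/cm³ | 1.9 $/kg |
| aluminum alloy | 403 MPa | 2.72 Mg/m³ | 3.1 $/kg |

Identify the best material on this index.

After converting to SI:
  silicon nitride: σ_y = 875.6 MPa, ρ = 3299 kg/m³, cost = 110.0 $/kg
  CFRP laminate: σ_y = 792.0 MPa, ρ = 1570 kg/m³, cost = 59.00 $/kg
  nylon: σ_y = 56.30 MPa, ρ = 1147 kg/m³, cost = 4.760 $/kg
  soda-lime glass: σ_y = 59.60 MPa, ρ = 2470 kg/m³, cost = 1.900 $/kg
  aluminum alloy: σ_y = 403.0 MPa, ρ = 2720 kg/m³, cost = 3.100 $/kg
  aluminum alloy: M = 47.8 kN·m per $
  soda-lime glass: M = 12.7 kN·m per $
  nylon: M = 10.3 kN·m per $
  CFRP laminate: M = 8.55 kN·m per $
  silicon nitride: M = 2.41 kN·m per $
Aluminum alloy has the largest M.

aluminum alloy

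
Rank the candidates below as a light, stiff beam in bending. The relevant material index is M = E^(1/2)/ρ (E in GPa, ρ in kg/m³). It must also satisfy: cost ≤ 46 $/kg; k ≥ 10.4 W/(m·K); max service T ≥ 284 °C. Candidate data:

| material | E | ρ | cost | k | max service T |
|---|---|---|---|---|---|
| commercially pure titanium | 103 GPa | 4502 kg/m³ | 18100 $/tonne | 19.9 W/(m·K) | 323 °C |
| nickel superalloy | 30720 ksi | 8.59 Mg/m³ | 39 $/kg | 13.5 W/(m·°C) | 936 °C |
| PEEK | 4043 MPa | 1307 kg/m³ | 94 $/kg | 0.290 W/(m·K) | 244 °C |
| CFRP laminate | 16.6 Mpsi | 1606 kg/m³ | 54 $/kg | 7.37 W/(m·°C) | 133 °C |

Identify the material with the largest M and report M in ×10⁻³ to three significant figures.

Screen on constraints: cost ≤ 46 $/kg; k ≥ 10.4 W/(m·K); max service T ≥ 284 °C. Survivors: commercially pure titanium, nickel superalloy.
Putting every candidate on a common basis:
  commercially pure titanium: E = 103.0 GPa, ρ = 4502 kg/m³
  nickel superalloy: E = 211.8 GPa, ρ = 8590 kg/m³
  commercially pure titanium: M = 2.25×10⁻³
  nickel superalloy: M = 1.69×10⁻³
Commercially pure titanium ranks first.

commercially pure titanium, M = 2.25×10⁻³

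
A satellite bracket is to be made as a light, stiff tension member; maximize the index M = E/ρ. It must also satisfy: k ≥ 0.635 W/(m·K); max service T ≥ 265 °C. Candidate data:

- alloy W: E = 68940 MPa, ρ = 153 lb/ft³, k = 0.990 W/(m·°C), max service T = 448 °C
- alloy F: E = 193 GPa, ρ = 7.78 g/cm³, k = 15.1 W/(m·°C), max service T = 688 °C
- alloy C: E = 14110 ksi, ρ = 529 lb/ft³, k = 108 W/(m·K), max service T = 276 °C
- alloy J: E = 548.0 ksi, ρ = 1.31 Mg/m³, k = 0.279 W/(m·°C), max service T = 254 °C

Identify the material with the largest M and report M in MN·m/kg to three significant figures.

Screen on constraints: k ≥ 0.635 W/(m·K); max service T ≥ 265 °C. Survivors: alloy W, alloy F, alloy C.
In SI units:
  alloy W: E = 68.94 GPa, ρ = 2451 kg/m³
  alloy F: E = 193.0 GPa, ρ = 7780 kg/m³
  alloy C: E = 97.29 GPa, ρ = 8474 kg/m³
  alloy W: M = 28.1 MN·m/kg
  alloy F: M = 24.8 MN·m/kg
  alloy C: M = 11.5 MN·m/kg
Highest index: alloy W.

alloy W, M = 28.1 MN·m/kg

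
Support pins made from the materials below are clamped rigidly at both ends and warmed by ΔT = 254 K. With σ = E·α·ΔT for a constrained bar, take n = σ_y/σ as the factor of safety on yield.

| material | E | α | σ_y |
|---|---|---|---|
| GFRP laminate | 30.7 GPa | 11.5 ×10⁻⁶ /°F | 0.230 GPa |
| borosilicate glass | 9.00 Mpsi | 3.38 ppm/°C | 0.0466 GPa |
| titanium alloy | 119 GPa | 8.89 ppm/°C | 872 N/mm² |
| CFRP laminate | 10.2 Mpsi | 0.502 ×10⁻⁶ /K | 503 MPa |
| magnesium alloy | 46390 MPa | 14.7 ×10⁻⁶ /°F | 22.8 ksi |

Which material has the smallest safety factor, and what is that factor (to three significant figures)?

magnesium alloy, n = 0.504

Converting E to GPa, α to ×10⁻⁶/K, σ_y to MPa, then σ and n for each:
  GFRP laminate: E = 30.70, α = 20.7, σ_y = 230.0 → σ = 161 MPa, n = 1.42
  borosilicate glass: E = 62.05, α = 3.38, σ_y = 46.60 → σ = 53.3 MPa, n = 0.875
  titanium alloy: E = 119.0, α = 8.89, σ_y = 872.0 → σ = 269 MPa, n = 3.25
  CFRP laminate: E = 70.33, α = 0.502, σ_y = 503.0 → σ = 8.97 MPa, n = 56.1
  magnesium alloy: E = 46.39, α = 26.5, σ_y = 157.2 → σ = 312 MPa, n = 0.504
Smallest n: magnesium alloy with n = 0.504.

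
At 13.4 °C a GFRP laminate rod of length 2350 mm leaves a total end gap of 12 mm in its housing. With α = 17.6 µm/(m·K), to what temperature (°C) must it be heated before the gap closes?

304 °C

α·L₀·ΔT = 12.0 mm ⇒ ΔT = 12.0 / (17.6×10⁻⁶ × 2350.0) = 290.1 K.
T = 13.4 + 290.1 = 303.5 °C.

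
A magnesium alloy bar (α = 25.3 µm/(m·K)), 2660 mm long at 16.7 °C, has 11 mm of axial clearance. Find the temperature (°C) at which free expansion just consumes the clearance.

180 °C

α·L₀·ΔT = 11.0 mm ⇒ ΔT = 11.0 / (25.3×10⁻⁶ × 2660.0) = 163.5 K.
T = 16.7 + 163.5 = 180.2 °C.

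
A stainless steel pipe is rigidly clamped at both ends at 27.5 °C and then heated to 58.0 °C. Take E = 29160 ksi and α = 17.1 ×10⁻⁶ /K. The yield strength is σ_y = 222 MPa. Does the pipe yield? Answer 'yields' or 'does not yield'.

does not yield

E = 29160 ksi = 201.1 GPa.
ΔT = 30.50 K. Constrained thermal stress σ = E·α·ΔT = 201.1×10³ MPa × 17.1×10⁻⁶ × 30.50 = 105 MPa (compressive).
Compare to σ_y = 222 MPa: σ < σ_y, so it does not yield.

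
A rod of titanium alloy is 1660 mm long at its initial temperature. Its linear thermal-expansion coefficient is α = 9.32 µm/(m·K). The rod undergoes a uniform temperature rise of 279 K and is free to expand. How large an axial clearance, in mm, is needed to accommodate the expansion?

4.32 mm

ΔL = α·L₀·ΔT = 9.32×10⁻⁶ × 1660 mm × 279.0 K = 4.32 mm.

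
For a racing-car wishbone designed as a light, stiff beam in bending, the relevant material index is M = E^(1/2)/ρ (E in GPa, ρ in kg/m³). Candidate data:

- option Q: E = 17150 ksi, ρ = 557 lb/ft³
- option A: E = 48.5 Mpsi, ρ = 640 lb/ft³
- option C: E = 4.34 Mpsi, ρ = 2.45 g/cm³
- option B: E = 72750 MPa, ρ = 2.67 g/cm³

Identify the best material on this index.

option B

Convert each candidate to consistent units, then evaluate M:
  option Q: E = 118.2 GPa, ρ = 8922 kg/m³
  option A: E = 334.4 GPa, ρ = 10250 kg/m³
  option C: E = 29.92 GPa, ρ = 2450 kg/m³
  option B: E = 72.75 GPa, ρ = 2670 kg/m³
  option B: M = 3.19×10⁻³
  option C: M = 2.23×10⁻³
  option A: M = 1.78×10⁻³
  option Q: M = 1.22×10⁻³
Option B ranks first.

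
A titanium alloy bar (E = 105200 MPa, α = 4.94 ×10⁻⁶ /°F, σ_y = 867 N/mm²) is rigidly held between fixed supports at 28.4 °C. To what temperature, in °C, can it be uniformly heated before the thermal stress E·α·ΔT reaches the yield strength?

E = 105200 MPa = 105.2 GPa.
α = 4.94×10⁻⁶/°F × 9/5 = 8.89×10⁻⁶/K.
σ_y = 867 N/mm² = 867.0 MPa.
E·α·ΔT = 867.0 MPa ⇒ ΔT = 867.0 / (105.2×10³ × 8.89×10⁻⁶) = 926.8 K.
T = 28.4 + 926.8 = 955.2 °C.

955 °C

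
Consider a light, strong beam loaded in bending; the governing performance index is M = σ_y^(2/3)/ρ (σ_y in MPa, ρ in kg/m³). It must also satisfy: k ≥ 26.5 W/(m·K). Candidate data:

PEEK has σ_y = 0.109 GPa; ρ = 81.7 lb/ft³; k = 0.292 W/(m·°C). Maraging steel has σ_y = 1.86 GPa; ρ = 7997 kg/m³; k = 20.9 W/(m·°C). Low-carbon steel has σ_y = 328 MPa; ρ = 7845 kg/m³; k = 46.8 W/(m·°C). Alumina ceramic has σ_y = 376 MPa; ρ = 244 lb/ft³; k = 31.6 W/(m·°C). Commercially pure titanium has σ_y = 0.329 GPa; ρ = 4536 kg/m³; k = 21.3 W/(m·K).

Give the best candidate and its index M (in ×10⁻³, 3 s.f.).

alumina ceramic, M = 13.3×10⁻³

Screen on constraints: k ≥ 26.5 W/(m·K). Survivors: low-carbon steel, alumina ceramic.
Normalizing units and computing the index:
  low-carbon steel: σ_y = 328.0 MPa, ρ = 7845 kg/m³
  alumina ceramic: σ_y = 376.0 MPa, ρ = 3909 kg/m³
  alumina ceramic: M = 13.3×10⁻³
  low-carbon steel: M = 6.06×10⁻³
Alumina ceramic ranks first.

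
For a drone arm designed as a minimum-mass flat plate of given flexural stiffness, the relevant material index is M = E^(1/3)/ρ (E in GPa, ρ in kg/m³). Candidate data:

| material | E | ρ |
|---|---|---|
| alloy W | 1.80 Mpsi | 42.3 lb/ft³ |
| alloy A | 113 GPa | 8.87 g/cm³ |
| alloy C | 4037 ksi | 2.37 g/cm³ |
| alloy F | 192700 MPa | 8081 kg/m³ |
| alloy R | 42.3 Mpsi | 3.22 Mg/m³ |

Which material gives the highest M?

In SI units:
  alloy W: E = 12.41 GPa, ρ = 677.6 kg/m³
  alloy A: E = 113.0 GPa, ρ = 8870 kg/m³
  alloy C: E = 27.83 GPa, ρ = 2370 kg/m³
  alloy F: E = 192.7 GPa, ρ = 8081 kg/m³
  alloy R: E = 291.6 GPa, ρ = 3220 kg/m³
  alloy W: M = 3.42×10⁻³
  alloy R: M = 2.06×10⁻³
  alloy C: M = 1.28×10⁻³
  alloy F: M = 0.715×10⁻³
  alloy A: M = 0.545×10⁻³
The maximum is for alloy W.

alloy W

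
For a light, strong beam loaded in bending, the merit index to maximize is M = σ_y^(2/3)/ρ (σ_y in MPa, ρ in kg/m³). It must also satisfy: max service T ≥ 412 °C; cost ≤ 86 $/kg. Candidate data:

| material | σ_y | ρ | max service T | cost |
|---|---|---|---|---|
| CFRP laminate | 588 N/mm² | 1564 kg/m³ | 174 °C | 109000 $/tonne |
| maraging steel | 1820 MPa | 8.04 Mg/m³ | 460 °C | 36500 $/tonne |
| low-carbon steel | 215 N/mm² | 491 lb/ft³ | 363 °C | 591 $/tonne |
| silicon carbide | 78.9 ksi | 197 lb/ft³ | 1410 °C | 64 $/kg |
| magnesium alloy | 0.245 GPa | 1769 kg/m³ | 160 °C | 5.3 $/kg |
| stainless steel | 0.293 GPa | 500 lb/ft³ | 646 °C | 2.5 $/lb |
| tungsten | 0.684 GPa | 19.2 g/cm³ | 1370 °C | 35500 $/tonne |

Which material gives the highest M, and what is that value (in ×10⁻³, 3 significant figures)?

silicon carbide, M = 21.1×10⁻³

Screen on constraints: max service T ≥ 412 °C; cost ≤ 86 $/kg. Survivors: maraging steel, silicon carbide, stainless steel, tungsten.
After converting to SI:
  maraging steel: σ_y = 1820 MPa, ρ = 8040 kg/m³
  silicon carbide: σ_y = 544.0 MPa, ρ = 3156 kg/m³
  stainless steel: σ_y = 293.0 MPa, ρ = 8009 kg/m³
  tungsten: σ_y = 684.0 MPa, ρ = 19200 kg/m³
  silicon carbide: M = 21.1×10⁻³
  maraging steel: M = 18.5×10⁻³
  stainless steel: M = 5.51×10⁻³
  tungsten: M = 4.04×10⁻³
The maximum is for silicon carbide.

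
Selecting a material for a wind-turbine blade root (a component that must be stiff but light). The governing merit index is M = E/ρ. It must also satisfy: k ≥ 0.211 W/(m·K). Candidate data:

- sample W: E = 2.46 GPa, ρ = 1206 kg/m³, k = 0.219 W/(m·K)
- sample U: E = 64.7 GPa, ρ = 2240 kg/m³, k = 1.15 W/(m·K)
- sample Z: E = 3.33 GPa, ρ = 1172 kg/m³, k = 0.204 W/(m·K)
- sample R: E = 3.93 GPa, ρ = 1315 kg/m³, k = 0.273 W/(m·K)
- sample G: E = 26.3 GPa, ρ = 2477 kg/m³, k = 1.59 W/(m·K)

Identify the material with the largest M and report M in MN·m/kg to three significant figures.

Screen on constraints: k ≥ 0.211 W/(m·K). Survivors: sample W, sample U, sample R, sample G.
Computing M directly (units already consistent):
  sample U: M = 28.9 MN·m/kg
  sample G: M = 10.6 MN·m/kg
  sample R: M = 2.99 MN·m/kg
  sample W: M = 2.04 MN·m/kg
Sample U ranks first.

sample U, M = 28.9 MN·m/kg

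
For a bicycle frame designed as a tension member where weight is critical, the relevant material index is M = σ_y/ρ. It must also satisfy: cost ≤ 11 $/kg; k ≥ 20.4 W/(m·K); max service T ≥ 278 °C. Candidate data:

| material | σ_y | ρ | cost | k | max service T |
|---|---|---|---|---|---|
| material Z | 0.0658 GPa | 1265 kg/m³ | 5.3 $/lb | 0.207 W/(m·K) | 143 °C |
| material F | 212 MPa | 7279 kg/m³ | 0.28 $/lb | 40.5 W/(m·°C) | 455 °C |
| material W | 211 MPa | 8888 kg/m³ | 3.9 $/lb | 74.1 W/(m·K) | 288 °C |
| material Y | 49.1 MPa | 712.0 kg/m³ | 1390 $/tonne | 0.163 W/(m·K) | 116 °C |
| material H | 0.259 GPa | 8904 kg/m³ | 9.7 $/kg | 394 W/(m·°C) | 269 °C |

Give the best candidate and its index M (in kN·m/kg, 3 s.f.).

material F, M = 29.1 kN·m/kg

Screen on constraints: cost ≤ 11 $/kg; k ≥ 20.4 W/(m·K); max service T ≥ 278 °C. Survivors: material F, material W.
Convert each candidate to consistent units, then evaluate M:
  material F: σ_y = 212.0 MPa, ρ = 7279 kg/m³
  material W: σ_y = 211.0 MPa, ρ = 8888 kg/m³
  material F: M = 29.1 kN·m/kg
  material W: M = 23.7 kN·m/kg
Highest index: material F.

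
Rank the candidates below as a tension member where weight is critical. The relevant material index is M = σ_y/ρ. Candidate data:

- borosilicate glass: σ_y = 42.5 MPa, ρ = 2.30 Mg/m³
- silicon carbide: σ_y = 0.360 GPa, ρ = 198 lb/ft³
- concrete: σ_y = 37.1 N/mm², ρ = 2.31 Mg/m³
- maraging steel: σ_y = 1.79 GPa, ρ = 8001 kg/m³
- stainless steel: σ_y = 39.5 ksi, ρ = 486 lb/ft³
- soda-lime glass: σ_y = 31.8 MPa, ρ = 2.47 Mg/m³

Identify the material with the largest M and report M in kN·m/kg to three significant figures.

maraging steel, M = 224 kN·m/kg

After converting to SI:
  borosilicate glass: σ_y = 42.50 MPa, ρ = 2300 kg/m³
  silicon carbide: σ_y = 360.0 MPa, ρ = 3172 kg/m³
  concrete: σ_y = 37.10 MPa, ρ = 2310 kg/m³
  maraging steel: σ_y = 1790 MPa, ρ = 8001 kg/m³
  stainless steel: σ_y = 272.3 MPa, ρ = 7785 kg/m³
  soda-lime glass: σ_y = 31.80 MPa, ρ = 2470 kg/m³
  maraging steel: M = 224 kN·m/kg
  silicon carbide: M = 114 kN·m/kg
  stainless steel: M = 35.0 kN·m/kg
  borosilicate glass: M = 18.5 kN·m/kg
  concrete: M = 16.1 kN·m/kg
  soda-lime glass: M = 12.9 kN·m/kg
Maraging steel ranks first.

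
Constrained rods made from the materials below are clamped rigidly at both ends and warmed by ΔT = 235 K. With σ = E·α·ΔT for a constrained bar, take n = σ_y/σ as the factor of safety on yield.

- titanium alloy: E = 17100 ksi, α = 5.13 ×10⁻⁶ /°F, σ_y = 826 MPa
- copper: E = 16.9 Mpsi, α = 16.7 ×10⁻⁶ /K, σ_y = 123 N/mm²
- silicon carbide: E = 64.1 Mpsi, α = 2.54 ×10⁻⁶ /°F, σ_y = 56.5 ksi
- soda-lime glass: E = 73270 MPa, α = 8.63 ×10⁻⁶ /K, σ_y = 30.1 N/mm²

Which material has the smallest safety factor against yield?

soda-lime glass

In consistent units (E in GPa, α in ×10⁻⁶/K, σ_y in MPa):
  titanium alloy: E = 117.9, α = 9.23, σ_y = 826.0 → σ = 256 MPa, n = 3.23
  copper: E = 116.5, α = 16.7, σ_y = 123.0 → σ = 457 MPa, n = 0.269
  silicon carbide: E = 442.0, α = 4.57, σ_y = 389.6 → σ = 475 MPa, n = 0.820
  soda-lime glass: E = 73.27, α = 8.63, σ_y = 30.10 → σ = 149 MPa, n = 0.203
Smallest n: soda-lime glass with n = 0.203.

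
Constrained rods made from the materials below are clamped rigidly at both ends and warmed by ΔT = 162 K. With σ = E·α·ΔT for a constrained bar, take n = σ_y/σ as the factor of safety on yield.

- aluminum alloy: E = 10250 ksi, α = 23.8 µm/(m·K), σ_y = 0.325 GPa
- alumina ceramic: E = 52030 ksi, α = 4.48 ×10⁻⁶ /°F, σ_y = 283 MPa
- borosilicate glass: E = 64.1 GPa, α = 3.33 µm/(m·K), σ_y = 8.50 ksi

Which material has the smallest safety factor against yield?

Per material, after unit conversion:
  aluminum alloy: E = 70.67, α = 23.8, σ_y = 325.0 → σ = 272 MPa, n = 1.19
  alumina ceramic: E = 358.7, α = 8.06, σ_y = 283.0 → σ = 469 MPa, n = 0.604
  borosilicate glass: E = 64.10, α = 3.33, σ_y = 58.61 → σ = 34.6 MPa, n = 1.69
The minimum is alumina ceramic at n = 0.604.

alumina ceramic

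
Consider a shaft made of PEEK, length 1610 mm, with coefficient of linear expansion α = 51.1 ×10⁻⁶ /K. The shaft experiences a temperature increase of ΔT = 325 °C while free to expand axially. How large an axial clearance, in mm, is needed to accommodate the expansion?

26.7 mm

ΔL = α·L₀·ΔT = 51.1×10⁻⁶ × 1610 mm × 325.0 K = 26.7 mm.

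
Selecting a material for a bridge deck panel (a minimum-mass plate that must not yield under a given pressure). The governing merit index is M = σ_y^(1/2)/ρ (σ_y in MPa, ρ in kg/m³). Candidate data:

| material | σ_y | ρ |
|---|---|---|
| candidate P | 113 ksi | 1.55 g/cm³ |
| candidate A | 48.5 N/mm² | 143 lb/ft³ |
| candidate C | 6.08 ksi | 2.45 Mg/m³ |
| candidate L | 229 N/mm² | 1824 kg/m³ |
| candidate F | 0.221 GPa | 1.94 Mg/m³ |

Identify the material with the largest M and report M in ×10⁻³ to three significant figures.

In SI units:
  candidate P: σ_y = 779.1 MPa, ρ = 1550 kg/m³
  candidate A: σ_y = 48.50 MPa, ρ = 2291 kg/m³
  candidate C: σ_y = 41.92 MPa, ρ = 2450 kg/m³
  candidate L: σ_y = 229.0 MPa, ρ = 1824 kg/m³
  candidate F: σ_y = 221.0 MPa, ρ = 1940 kg/m³
  candidate P: M = 18.0×10⁻³
  candidate L: M = 8.30×10⁻³
  candidate F: M = 7.66×10⁻³
  candidate A: M = 3.04×10⁻³
  candidate C: M = 2.64×10⁻³
Candidate P has the largest M.

candidate P, M = 18.0×10⁻³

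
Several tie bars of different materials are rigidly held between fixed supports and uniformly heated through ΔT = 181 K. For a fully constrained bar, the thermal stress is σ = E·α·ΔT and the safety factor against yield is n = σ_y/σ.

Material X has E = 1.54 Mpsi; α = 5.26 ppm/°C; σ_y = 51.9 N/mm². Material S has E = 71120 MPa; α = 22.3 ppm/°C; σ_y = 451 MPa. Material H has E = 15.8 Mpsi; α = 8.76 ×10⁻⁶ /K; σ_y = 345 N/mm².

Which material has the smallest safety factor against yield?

material S

In consistent units (E in GPa, α in ×10⁻⁶/K, σ_y in MPa):
  material X: E = 10.62, α = 5.26, σ_y = 51.90 → σ = 10.1 MPa, n = 5.13
  material S: E = 71.12, α = 22.3, σ_y = 451.0 → σ = 287 MPa, n = 1.57
  material H: E = 108.9, α = 8.76, σ_y = 345.0 → σ = 173 MPa, n = 2.00
Smallest n: material S with n = 1.57.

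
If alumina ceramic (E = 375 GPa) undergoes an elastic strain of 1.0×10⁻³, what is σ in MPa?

375 MPa

σ = E·ε = 375000 MPa × 1.0×10⁻³ = 375 MPa.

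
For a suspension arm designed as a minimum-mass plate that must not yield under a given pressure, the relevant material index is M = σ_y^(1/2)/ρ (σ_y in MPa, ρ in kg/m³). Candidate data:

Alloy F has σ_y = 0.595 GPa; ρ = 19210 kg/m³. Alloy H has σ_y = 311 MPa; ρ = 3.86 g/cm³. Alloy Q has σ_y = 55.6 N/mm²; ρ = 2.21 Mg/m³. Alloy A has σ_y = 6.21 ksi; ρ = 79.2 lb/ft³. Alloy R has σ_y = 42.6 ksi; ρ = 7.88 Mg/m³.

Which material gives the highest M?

After converting to SI:
  alloy F: σ_y = 595.0 MPa, ρ = 19210 kg/m³
  alloy H: σ_y = 311.0 MPa, ρ = 3860 kg/m³
  alloy Q: σ_y = 55.60 MPa, ρ = 2210 kg/m³
  alloy A: σ_y = 42.82 MPa, ρ = 1269 kg/m³
  alloy R: σ_y = 293.7 MPa, ρ = 7880 kg/m³
  alloy A: M = 5.16×10⁻³
  alloy H: M = 4.57×10⁻³
  alloy Q: M = 3.37×10⁻³
  alloy R: M = 2.17×10⁻³
  alloy F: M = 1.27×10⁻³
Alloy A ranks first.

alloy A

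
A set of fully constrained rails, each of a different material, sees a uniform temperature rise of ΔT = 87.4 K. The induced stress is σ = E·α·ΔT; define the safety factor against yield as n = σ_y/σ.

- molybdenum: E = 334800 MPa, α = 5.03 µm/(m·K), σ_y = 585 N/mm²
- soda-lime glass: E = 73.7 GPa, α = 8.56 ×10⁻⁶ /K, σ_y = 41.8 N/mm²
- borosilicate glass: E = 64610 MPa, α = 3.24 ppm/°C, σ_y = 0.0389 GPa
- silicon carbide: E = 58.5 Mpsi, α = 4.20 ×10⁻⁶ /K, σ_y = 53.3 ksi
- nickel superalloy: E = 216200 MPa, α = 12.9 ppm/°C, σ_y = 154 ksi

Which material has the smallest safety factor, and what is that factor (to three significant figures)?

soda-lime glass, n = 0.758

Converting E to GPa, α to ×10⁻⁶/K, σ_y to MPa, then σ and n for each:
  molybdenum: E = 334.8, α = 5.03, σ_y = 585.0 → σ = 147 MPa, n = 3.97
  soda-lime glass: E = 73.70, α = 8.56, σ_y = 41.80 → σ = 55.1 MPa, n = 0.758
  borosilicate glass: E = 64.61, α = 3.24, σ_y = 38.90 → σ = 18.3 MPa, n = 2.13
  silicon carbide: E = 403.3, α = 4.20, σ_y = 367.5 → σ = 148 MPa, n = 2.48
  nickel superalloy: E = 216.2, α = 12.9, σ_y = 1062 → σ = 244 MPa, n = 4.36
Smallest n: soda-lime glass with n = 0.758.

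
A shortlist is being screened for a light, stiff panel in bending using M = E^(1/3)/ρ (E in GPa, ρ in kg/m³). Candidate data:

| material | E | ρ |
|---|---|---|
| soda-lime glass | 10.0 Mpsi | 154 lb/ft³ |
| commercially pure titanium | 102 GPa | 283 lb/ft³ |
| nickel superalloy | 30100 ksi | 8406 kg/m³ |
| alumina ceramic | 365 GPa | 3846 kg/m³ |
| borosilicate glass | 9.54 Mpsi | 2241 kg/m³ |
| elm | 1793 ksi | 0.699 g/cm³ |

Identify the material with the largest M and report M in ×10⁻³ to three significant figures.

elm, M = 3.31×10⁻³

In SI units:
  soda-lime glass: E = 68.95 GPa, ρ = 2467 kg/m³
  commercially pure titanium: E = 102.0 GPa, ρ = 4533 kg/m³
  nickel superalloy: E = 207.5 GPa, ρ = 8406 kg/m³
  alumina ceramic: E = 365.0 GPa, ρ = 3846 kg/m³
  borosilicate glass: E = 65.78 GPa, ρ = 2241 kg/m³
  elm: E = 12.36 GPa, ρ = 699.0 kg/m³
  elm: M = 3.31×10⁻³
  alumina ceramic: M = 1.86×10⁻³
  borosilicate glass: M = 1.80×10⁻³
  soda-lime glass: M = 1.66×10⁻³
  commercially pure titanium: M = 1.03×10⁻³
  nickel superalloy: M = 0.704×10⁻³
The maximum is for elm.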